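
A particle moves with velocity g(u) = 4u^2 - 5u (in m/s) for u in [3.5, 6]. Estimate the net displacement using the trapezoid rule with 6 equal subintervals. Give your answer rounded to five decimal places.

Δu = (6 − 3.5)/6 = 5/12.
g(3.5) = 31.5, g(47/12) = 376/9, g(13/3) = 481/9, g(4.75) = 66.5, g(31/6) = 1457/18, g(67/12) = 871/9, g(6) = 114.
T_6 = (Δu/2)·[g(u_0) + 2g(u_1) + ... + 2g(u_{5}) + g(u_6)].
Sum ≈ 171.74769.

171.74769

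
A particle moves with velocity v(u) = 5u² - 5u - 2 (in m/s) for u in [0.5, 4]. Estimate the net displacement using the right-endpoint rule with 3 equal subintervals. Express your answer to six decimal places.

99.782407

Δu = (4 − 0.5)/3 = 7/6.
Right endpoints: 5/3, 17/6, 4.
v(5/3) = 32/9, v(17/6) = 863/36, v(4) = 58.
Sum = Δu · [v(5/3) + v(17/6) + v(4)].
Sum ≈ 99.782407.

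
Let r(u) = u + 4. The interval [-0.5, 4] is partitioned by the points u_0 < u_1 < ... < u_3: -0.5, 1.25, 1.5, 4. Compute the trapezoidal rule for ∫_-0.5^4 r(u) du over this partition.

Subinterval widths: 1.75, 0.25, 2.5.
r(-0.5) = 3.5, r(1.25) = 5.25, r(1.5) = 5.5, r(4) = 8.
On each subinterval the trapezoid contributes (Δu_i/2)·[r(u_{i-1}) + r(u_i)].
Sum = 25.875.

25.875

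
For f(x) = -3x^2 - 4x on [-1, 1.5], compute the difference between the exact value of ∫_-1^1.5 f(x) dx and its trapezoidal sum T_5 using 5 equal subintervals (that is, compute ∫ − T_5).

Exact integral: ∫_-1^1.5 f(x) dx = -6.875.
T_5 = -7.1875.
Error = -6.875 − (-7.1875) = 0.3125.

0.3125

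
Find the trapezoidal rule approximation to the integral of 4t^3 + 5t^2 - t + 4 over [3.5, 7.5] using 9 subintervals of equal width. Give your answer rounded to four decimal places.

Δt = (7.5 − 3.5)/9 = 4/9.
f(3.5) = 233.25, f(71/18) = 942829/2916, f(79/18) = 1265789/2916, f(29/6) = 61303/108, f(95/18) = 2117149/2916, f(103/18) = 2657837/2916, f(37/6) = 121607/108, f(119/18) = 3999949/2916, f(127/18) = 4813661/2916, f(7.5) = 1965.25.
T_9 = (Δt/2)·[f(t_0) + 2f(t_1) + ... + 2f(t_{8}) + f(t_9)].
Sum ≈ 3649.0165.

3649.0165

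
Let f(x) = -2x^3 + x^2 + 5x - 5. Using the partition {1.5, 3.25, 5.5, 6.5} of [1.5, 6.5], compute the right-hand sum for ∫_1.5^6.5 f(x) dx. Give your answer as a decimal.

Subinterval widths: 1.75, 2.25, 1.
Right endpoints: 3.25, 5.5, 6.5.
f(3.25) = -46.84375, f(5.5) = -280, f(6.5) = -479.5.
Sum = Σ Δx_i · f(x_i).
Sum = -1191.4765625.

-1191.4765625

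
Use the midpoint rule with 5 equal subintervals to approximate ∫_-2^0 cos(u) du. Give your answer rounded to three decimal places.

0.915

Δu = (0 − (-2))/5 = 0.4.
Midpoints: -1.8, -1.4, -1, -0.6, -0.2.
f(-1.8) ≈ -0.227, f(-1.4) ≈ 0.170, f(-1) ≈ 0.540, f(-0.6) ≈ 0.825, f(-0.2) ≈ 0.980.
Sum = Δu · [f(-1.8) + f(-1.4) + f(-1) + f(-0.6) + f(-0.2)].
Sum ≈ 0.915.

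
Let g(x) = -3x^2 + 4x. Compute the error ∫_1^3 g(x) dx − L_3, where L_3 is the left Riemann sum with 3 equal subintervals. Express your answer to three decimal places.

-4.889

Exact integral: ∫_1^3 g(x) dx = -10.
L_3 ≈ -5.11111.
Error ≈ -10 − (-5.11111) ≈ -4.889.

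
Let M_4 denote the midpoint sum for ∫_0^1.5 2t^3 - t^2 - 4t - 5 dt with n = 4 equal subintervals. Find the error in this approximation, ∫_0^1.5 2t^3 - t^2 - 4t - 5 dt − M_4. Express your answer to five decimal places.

0.06152

Exact integral: ∫_0^1.5 f(t) dt = -10.59375.
M_4 ≈ -10.6552734.
Error ≈ -10.59375 − (-10.6552734) ≈ 0.06152.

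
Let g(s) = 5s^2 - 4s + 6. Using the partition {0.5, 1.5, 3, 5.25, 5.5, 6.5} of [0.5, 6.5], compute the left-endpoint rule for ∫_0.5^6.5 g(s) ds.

275.828125

Subinterval widths: 1, 1.5, 2.25, 0.25, 1.
Left endpoints: 0.5, 1.5, 3, 5.25, 5.5.
g(0.5) = 5.25, g(1.5) = 11.25, g(3) = 39, g(5.25) = 122.8125, g(5.5) = 135.25.
Sum = Σ Δs_i · g(s_i).
Sum = 275.828125.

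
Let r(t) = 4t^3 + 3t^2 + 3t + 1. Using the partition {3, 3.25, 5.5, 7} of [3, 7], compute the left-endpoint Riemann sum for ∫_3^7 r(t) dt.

Subinterval widths: 0.25, 2.25, 1.5.
Left endpoints: 3, 3.25, 5.5.
r(3) = 145, r(3.25) = 179.75, r(5.5) = 773.75.
Sum = Σ Δt_i · r(t_i).
Sum = 1601.3125.

1601.3125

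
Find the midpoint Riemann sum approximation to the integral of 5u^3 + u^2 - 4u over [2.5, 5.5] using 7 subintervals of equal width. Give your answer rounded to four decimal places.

1094.4490

Δu = (5.5 − 2.5)/7 = 3/7.
Midpoints: 19/7, 22/7, 25/7, 4, 31/7, 34/7, 37/7.
f(19/7) = 33098/343, f(22/7) = 52316/343, f(25/7) = 77600/343, f(4) = 320, f(31/7) = 149606/343, f(34/7) = 197948/343, f(37/7) = 255596/343.
Sum = Δu · [f(19/7) + f(22/7) + f(25/7) + ...].
Sum ≈ 1094.4490.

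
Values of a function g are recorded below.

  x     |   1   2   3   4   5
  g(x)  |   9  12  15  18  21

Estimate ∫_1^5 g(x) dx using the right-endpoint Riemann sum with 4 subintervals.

Δx = 1.
Sum = 1·[12 + 15 + 18 + 21] = 66.

66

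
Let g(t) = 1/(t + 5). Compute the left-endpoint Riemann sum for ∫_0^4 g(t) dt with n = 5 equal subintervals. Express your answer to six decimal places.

0.624812

Δt = (4 − 0)/5 = 0.8.
Left endpoints: 0, 0.8, 1.6, 2.4, 3.2.
g(0) = 0.2, g(0.8) = 5/29, g(1.6) = 5/33, g(2.4) = 5/37, g(3.2) = 5/41.
Sum = Δt · [g(0) + g(0.8) + g(1.6) + g(2.4) + g(3.2)].
Sum ≈ 0.624812.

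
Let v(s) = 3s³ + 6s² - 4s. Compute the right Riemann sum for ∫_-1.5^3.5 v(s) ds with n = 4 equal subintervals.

312.5

Δs = (3.5 − (-1.5))/4 = 1.25.
Right endpoints: -0.25, 1, 2.25, 3.5.
v(-0.25) = 1.328125, v(1) = 5, v(2.25) = 55.546875, v(3.5) = 188.125.
Sum = Δs · [v(-0.25) + v(1) + v(2.25) + v(3.5)].
Sum = 312.5.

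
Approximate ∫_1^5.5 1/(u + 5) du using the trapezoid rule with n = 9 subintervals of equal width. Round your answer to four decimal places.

0.5600

Δu = (5.5 − 1)/9 = 0.5.
f(1) = 1/6, f(1.5) = 2/13, f(2) = 1/7, f(2.5) = 2/15, f(3) = 0.125, f(3.5) = 2/17, f(4) = 1/9, f(4.5) = 2/19, f(5) = 0.1, f(5.5) = 2/21.
T_9 = (Δu/2)·[f(u_0) + 2f(u_1) + ... + 2f(u_{8}) + f(u_9)].
Sum ≈ 0.5600.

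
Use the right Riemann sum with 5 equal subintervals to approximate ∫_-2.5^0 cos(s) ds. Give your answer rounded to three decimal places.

Δs = (0 − (-2.5))/5 = 0.5.
Right endpoints: -2, -1.5, -1, -0.5, 0.
f(-2) ≈ -0.416, f(-1.5) ≈ 0.071, f(-1) ≈ 0.540, f(-0.5) ≈ 0.878, f(0) ≈ 1.000.
Sum = Δs · [f(-2) + f(-1.5) + f(-1) + f(-0.5) + f(0)].
Sum ≈ 1.036.

1.036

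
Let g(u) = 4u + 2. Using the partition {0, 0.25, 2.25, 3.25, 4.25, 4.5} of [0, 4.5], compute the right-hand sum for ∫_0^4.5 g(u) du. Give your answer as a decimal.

Subinterval widths: 0.25, 2, 1, 1, 0.25.
Right endpoints: 0.25, 2.25, 3.25, 4.25, 4.5.
g(0.25) = 3, g(2.25) = 11, g(3.25) = 15, g(4.25) = 19, g(4.5) = 20.
Sum = Σ Δu_i · g(u_i).
Sum = 61.75.

61.75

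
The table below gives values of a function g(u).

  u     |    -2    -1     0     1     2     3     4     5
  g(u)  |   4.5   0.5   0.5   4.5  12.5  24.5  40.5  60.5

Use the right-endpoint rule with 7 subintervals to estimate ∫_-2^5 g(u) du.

Δu = 1.
Sum = 1·[0.5 + 0.5 + 4.5 + 12.5 + 24.5 + 40.5 + 60.5] = 143.5.

143.5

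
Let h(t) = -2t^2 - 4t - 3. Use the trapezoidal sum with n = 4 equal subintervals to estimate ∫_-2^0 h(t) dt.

Δt = (0 − (-2))/4 = 0.5.
h(-2) = -3, h(-1.5) = -1.5, h(-1) = -1, h(-0.5) = -1.5, h(0) = -3.
T_4 = (Δt/2)·[h(t_0) + 2h(t_1) + 2h(t_2) + 2h(t_3) + h(t_4)].
Sum = -3.5.

-3.5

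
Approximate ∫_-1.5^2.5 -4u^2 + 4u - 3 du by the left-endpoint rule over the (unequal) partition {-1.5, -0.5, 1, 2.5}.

Subinterval widths: 1, 1.5, 1.5.
Left endpoints: -1.5, -0.5, 1.
f(-1.5) = -18, f(-0.5) = -6, f(1) = -3.
Sum = Σ Δu_i · f(u_i).
Sum = -31.5.

-31.5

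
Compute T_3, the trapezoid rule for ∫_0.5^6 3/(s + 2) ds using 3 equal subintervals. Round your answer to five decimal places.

3.60487

Δs = (6 − 0.5)/3 = 11/6.
f(0.5) = 1.2, f(7/3) = 9/13, f(25/6) = 18/37, f(6) = 0.375.
T_3 = (Δs/2)·[f(s_0) + 2f(s_1) + 2f(s_2) + f(s_3)].
Sum ≈ 3.60487.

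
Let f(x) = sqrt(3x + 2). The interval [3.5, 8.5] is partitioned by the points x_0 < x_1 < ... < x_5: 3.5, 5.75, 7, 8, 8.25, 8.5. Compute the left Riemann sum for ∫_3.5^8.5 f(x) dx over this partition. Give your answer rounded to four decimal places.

20.8029

Subinterval widths: 2.25, 1.25, 1, 0.25, 0.25.
Left endpoints: 3.5, 5.75, 7, 8, 8.25.
f(3.5) ≈ 3.5355, f(5.75) ≈ 4.3875, f(7) ≈ 4.7958, f(8) ≈ 5.0990, f(8.25) ≈ 5.1720.
Sum = Σ Δx_i · f(x_i).
Sum ≈ 20.8029.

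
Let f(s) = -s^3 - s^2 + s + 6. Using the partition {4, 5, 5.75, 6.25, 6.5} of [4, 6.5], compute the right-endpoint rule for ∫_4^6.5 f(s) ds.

Subinterval widths: 1, 0.75, 0.5, 0.25.
Right endpoints: 5, 5.75, 6.25, 6.5.
f(5) = -139, f(5.75) = -211.421875, f(6.25) = -270.953125, f(6.5) = -304.375.
Sum = Σ Δs_i · f(s_i).
Sum = -509.13671875.

-509.13671875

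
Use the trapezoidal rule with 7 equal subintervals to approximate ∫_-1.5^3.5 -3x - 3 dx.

Δx = (3.5 − (-1.5))/7 = 5/7.
f(-1.5) = 1.5, f(-11/14) = -9/14, f(-1/14) = -39/14, f(9/14) = -69/14, f(19/14) = -99/14, f(29/14) = -129/14, f(39/14) = -159/14, f(3.5) = -13.5.
T_7 = (Δx/2)·[f(x_0) + 2f(x_1) + ... + 2f(x_{6}) + f(x_7)].
Sum = -30.

-30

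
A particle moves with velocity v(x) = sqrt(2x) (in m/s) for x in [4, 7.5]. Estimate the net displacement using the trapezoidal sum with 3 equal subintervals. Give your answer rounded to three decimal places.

Δx = (7.5 − 4)/3 = 7/6.
v(4) ≈ 2.828, v(31/6) ≈ 3.215, v(19/3) ≈ 3.559, v(7.5) ≈ 3.873.
T_3 = (Δx/2)·[v(x_0) + 2v(x_1) + 2v(x_2) + v(x_3)].
Sum ≈ 11.812.

11.812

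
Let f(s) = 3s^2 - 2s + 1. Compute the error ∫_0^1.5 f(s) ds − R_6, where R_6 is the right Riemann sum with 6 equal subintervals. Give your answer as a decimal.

Exact integral: ∫_0^1.5 f(s) ds = 2.625.
R_6 = 3.140625.
Error = 2.625 − 3.140625 = -0.515625.

-0.515625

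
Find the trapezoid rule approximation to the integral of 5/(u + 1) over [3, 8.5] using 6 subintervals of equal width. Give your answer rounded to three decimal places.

Δu = (8.5 − 3)/6 = 11/12.
f(3) = 1.25, f(47/12) = 60/59, f(29/6) = 6/7, f(5.75) = 20/27, f(20/3) = 15/23, f(91/12) = 60/103, f(8.5) = 10/19.
T_6 = (Δu/2)·[f(u_0) + 2f(u_1) + ... + 2f(u_{5}) + f(u_6)].
Sum ≈ 4.343.

4.343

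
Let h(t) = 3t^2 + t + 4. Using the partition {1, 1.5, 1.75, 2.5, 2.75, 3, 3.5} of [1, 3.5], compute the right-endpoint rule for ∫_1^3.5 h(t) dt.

Subinterval widths: 0.5, 0.25, 0.75, 0.25, 0.25, 0.5.
Right endpoints: 1.5, 1.75, 2.5, 2.75, 3, 3.5.
h(1.5) = 12.25, h(1.75) = 14.9375, h(2.5) = 25.25, h(2.75) = 29.4375, h(3) = 34, h(3.5) = 44.25.
Sum = Σ Δt_i · h(t_i).
Sum = 66.78125.

66.78125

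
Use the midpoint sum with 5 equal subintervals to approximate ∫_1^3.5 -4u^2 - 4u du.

-78.125

Δu = (3.5 − 1)/5 = 0.5.
Midpoints: 1.25, 1.75, 2.25, 2.75, 3.25.
f(1.25) = -11.25, f(1.75) = -19.25, f(2.25) = -29.25, f(2.75) = -41.25, f(3.25) = -55.25.
Sum = Δu · [f(1.25) + f(1.75) + f(2.25) + f(2.75) + f(3.25)].
Sum = -78.125.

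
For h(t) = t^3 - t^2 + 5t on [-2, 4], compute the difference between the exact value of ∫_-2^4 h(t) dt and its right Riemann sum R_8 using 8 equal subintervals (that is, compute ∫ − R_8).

Exact integral: ∫_-2^4 h(t) dt = 66.
R_8 = 100.875.
Error = 66 − 100.875 = -34.875.

-34.875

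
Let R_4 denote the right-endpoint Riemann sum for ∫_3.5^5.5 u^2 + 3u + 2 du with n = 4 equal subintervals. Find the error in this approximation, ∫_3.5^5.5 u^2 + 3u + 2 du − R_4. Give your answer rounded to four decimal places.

-6.0833

Exact integral: ∫_3.5^5.5 f(u) du ≈ 72.166667.
R_4 = 78.25.
Error ≈ 72.166667 − 78.25 ≈ -6.0833.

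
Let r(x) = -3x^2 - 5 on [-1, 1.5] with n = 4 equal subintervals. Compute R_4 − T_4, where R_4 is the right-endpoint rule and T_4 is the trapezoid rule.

R_4 = -18.53515625.
T_4 = -17.36328125.
R_4 − T_4 = -1.171875.

-1.171875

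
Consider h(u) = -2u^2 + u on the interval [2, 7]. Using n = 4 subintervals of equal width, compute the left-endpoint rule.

-150.3125

Δu = (7 − 2)/4 = 1.25.
Left endpoints: 2, 3.25, 4.5, 5.75.
h(2) = -6, h(3.25) = -17.875, h(4.5) = -36, h(5.75) = -60.375.
Sum = Δu · [h(2) + h(3.25) + h(4.5) + h(5.75)].
Sum = -150.3125.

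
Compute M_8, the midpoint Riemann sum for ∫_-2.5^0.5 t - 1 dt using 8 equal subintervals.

-6

Δt = (0.5 − (-2.5))/8 = 0.375.
Midpoints: -2.3125, -1.9375, -1.5625, -1.1875, -0.8125, -0.4375, -0.0625, 0.3125.
f(-2.3125) = -3.3125, f(-1.9375) = -2.9375, f(-1.5625) = -2.5625, f(-1.1875) = -2.1875, f(-0.8125) = -1.8125, f(-0.4375) = -1.4375, f(-0.0625) = -1.0625, f(0.3125) = -0.6875.
Sum = Δt · [f(-2.3125) + f(-1.9375) + f(-1.5625) + ...].
Sum = -6.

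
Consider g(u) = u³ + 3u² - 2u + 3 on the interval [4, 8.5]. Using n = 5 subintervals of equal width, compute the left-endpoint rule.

1442.16

Δu = (8.5 − 4)/5 = 0.9.
Left endpoints: 4, 4.9, 5.8, 6.7, 7.6.
g(4) = 107, g(4.9) = 182.879, g(5.8) = 287.432, g(6.7) = 425.033, g(7.6) = 600.056.
Sum = Δu · [g(4) + g(4.9) + g(5.8) + g(6.7) + g(7.6)].
Sum = 1442.16.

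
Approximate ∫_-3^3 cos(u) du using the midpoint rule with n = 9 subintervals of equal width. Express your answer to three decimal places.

0.288

Δu = (3 − (-3))/9 = 2/3.
Midpoints: -8/3, -2, -4/3, -2/3, 0, 2/3, 4/3, 2, 8/3.
f(-8/3) ≈ -0.889, f(-2) ≈ -0.416, f(-4/3) ≈ 0.235, f(-2/3) ≈ 0.786, f(0) ≈ 1.000, f(2/3) ≈ 0.786, f(4/3) ≈ 0.235, f(2) ≈ -0.416, f(8/3) ≈ -0.889.
Sum = Δu · [f(-8/3) + f(-2) + f(-4/3) + ...].
Sum ≈ 0.288.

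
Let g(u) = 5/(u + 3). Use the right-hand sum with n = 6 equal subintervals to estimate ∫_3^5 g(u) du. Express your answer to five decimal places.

Δu = (5 − 3)/6 = 1/3.
Right endpoints: 10/3, 11/3, 4, 13/3, 14/3, 5.
g(10/3) = 15/19, g(11/3) = 0.75, g(4) = 5/7, g(13/3) = 15/22, g(14/3) = 15/23, g(5) = 0.625.
Sum = Δu · [g(10/3) + g(11/3) + g(4) + ...].
Sum ≈ 1.40425.

1.40425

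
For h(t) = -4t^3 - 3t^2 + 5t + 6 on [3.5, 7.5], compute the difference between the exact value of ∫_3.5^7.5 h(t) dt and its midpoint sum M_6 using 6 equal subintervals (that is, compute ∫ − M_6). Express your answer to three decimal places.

-10.222

Exact integral: ∫_3.5^7.5 h(t) dt = -3259.
M_6 ≈ -3248.77778.
Error ≈ -3259 − (-3248.77778) ≈ -10.222.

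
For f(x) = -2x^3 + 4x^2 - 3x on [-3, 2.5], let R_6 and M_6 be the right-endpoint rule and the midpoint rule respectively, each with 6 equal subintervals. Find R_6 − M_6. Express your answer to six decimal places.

-45.322483

R_6 ≈ 34.48640046.
M_6 ≈ 79.80888310.
R_6 − M_6 ≈ -45.322483.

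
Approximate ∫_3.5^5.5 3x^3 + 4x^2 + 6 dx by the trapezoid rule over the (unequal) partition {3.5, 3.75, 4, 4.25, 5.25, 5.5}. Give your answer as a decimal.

Subinterval widths: 0.25, 0.25, 0.25, 1, 0.25.
f(3.5) = 183.625, f(3.75) = 220.453125, f(4) = 262, f(4.25) = 308.546875, f(5.25) = 550.359375, f(5.5) = 626.125.
On each subinterval the trapezoid contributes (Δx_i/2)·[f(x_{i-1}) + f(x_i)].
Sum = 758.6484375.

758.6484375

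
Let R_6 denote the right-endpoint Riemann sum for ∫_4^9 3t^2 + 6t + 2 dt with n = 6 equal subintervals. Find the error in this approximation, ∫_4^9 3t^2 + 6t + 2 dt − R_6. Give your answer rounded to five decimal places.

-95.48611

Exact integral: ∫_4^9 f(t) dt = 870.
R_6 ≈ 965.4861111.
Error ≈ 870 − 965.4861111 ≈ -95.48611.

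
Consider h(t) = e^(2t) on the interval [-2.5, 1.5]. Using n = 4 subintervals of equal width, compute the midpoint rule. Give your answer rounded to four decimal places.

8.5427

Δt = (1.5 − (-2.5))/4 = 1.
Midpoints: -2, -1, 0, 1.
h(-2) ≈ 0.0183, h(-1) ≈ 0.1353, h(0) ≈ 1.0000, h(1) ≈ 7.3891.
Sum = Δt · [h(-2) + h(-1) + h(0) + h(1)].
Sum ≈ 8.5427.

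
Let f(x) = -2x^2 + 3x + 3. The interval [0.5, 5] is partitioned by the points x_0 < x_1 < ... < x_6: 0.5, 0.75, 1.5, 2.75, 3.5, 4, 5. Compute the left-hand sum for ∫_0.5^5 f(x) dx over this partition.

-17.5625

Subinterval widths: 0.25, 0.75, 1.25, 0.75, 0.5, 1.
Left endpoints: 0.5, 0.75, 1.5, 2.75, 3.5, 4.
f(0.5) = 4, f(0.75) = 4.125, f(1.5) = 3, f(2.75) = -3.875, f(3.5) = -11, f(4) = -17.
Sum = Σ Δx_i · f(x_i).
Sum = -17.5625.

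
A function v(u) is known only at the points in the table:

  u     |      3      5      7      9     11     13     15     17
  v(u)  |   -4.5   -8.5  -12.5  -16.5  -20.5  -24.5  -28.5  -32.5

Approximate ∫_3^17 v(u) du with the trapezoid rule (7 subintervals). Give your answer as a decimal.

Δu = 2.
T_7 = (2/2)·[(-4.5) + 2·(-8.5) + 2·(-12.5) + 2·(-16.5) + 2·(-20.5) + 2·(-24.5) + 2·(-28.5) + (-32.5)] = -259.

-259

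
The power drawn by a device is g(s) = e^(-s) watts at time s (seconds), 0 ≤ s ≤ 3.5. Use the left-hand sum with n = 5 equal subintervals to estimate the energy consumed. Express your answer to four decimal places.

1.3485

Δs = (3.5 − 0)/5 = 0.7.
Left endpoints: 0, 0.7, 1.4, 2.1, 2.8.
g(0) ≈ 1.0000, g(0.7) ≈ 0.4966, g(1.4) ≈ 0.2466, g(2.1) ≈ 0.1225, g(2.8) ≈ 0.0608.
Sum = Δs · [g(0) + g(0.7) + g(1.4) + g(2.1) + g(2.8)].
Sum ≈ 1.3485.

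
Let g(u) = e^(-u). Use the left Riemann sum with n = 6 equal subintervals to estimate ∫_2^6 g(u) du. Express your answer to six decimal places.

0.182027

Δu = (6 − 2)/6 = 2/3.
Left endpoints: 2, 8/3, 10/3, 4, 14/3, 16/3.
g(2) ≈ 0.135335, g(8/3) ≈ 0.069483, g(10/3) ≈ 0.035674, g(4) ≈ 0.018316, g(14/3) ≈ 0.009404, g(16/3) ≈ 0.004828.
Sum = Δu · [g(2) + g(8/3) + g(10/3) + ...].
Sum ≈ 0.182027.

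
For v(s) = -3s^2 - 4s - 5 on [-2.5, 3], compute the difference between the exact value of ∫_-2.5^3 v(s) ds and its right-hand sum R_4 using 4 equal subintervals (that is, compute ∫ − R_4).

Exact integral: ∫_-2.5^3 v(s) ds = -75.625.
R_4 = -101.62109375.
Error = -75.625 − (-101.62109375) = 25.99609375.

25.99609375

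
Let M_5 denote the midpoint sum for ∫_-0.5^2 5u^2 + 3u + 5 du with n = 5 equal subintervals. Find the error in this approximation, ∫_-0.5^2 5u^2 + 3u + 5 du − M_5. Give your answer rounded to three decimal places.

Exact integral: ∫_-0.5^2 f(u) du ≈ 31.66667.
M_5 = 31.40625.
Error ≈ 31.66667 − 31.40625 ≈ 0.260.

0.260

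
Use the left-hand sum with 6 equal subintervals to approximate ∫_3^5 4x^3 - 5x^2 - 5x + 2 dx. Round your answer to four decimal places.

Δx = (5 − 3)/6 = 1/3.
Left endpoints: 3, 10/3, 11/3, 4, 13/3, 14/3.
f(3) = 50, f(10/3) = 2104/27, f(11/3) = 3068/27, f(4) = 158, f(13/3) = 5722/27, f(14/3) = 7460/27.
Sum = Δx · [f(3) + f(10/3) + f(11/3) + ...].
Sum ≈ 295.9259.

295.9259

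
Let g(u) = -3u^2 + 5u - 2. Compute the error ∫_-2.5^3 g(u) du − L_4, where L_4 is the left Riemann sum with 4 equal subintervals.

Exact integral: ∫_-2.5^3 g(u) du = -46.75.
L_4 = -65.18359375.
Error = -46.75 − (-65.18359375) = 18.43359375.

18.43359375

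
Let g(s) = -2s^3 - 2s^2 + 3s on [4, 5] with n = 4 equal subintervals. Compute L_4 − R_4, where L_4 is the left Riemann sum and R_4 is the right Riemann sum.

L_4 = -194.84375.
R_4 = -229.09375.
L_4 − R_4 = 34.25.

34.25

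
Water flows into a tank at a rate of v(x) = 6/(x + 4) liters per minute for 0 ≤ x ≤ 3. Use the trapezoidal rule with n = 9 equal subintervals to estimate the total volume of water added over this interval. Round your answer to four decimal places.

Δx = (3 − 0)/9 = 1/3.
v(0) = 1.5, v(1/3) = 18/13, v(2/3) = 9/7, v(1) = 1.2, v(4/3) = 1.125, v(5/3) = 18/17, v(2) = 1, v(7/3) = 18/19, v(8/3) = 0.9, v(3) = 6/7.
T_9 = (Δx/2)·[v(x_0) + 2v(x_1) + ... + 2v(x_{8}) + v(x_9)].
Sum ≈ 3.3600.

3.3600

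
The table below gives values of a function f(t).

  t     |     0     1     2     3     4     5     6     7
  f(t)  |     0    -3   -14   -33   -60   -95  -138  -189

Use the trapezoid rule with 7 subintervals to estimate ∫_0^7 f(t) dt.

-437.5

Δt = 1.
T_7 = (1/2)·[0 + 2·(-3) + 2·(-14) + 2·(-33) + 2·(-60) + 2·(-95) + 2·(-138) + (-189)] = -437.5.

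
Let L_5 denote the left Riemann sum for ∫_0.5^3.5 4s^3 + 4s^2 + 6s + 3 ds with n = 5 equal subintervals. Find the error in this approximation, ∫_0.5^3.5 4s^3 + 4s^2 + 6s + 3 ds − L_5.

66.06

Exact integral: ∫_0.5^3.5 f(s) ds = 252.
L_5 = 185.94.
Error = 252 − 185.94 = 66.06.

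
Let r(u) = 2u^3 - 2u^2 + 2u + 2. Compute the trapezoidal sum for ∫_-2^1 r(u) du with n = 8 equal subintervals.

Δu = (1 − (-2))/8 = 0.375.
r(-2) = -26, r(-1.625) = -15.11328125, r(-1.25) = -7.53125, r(-0.875) = -2.62109375, r(-0.5) = 0.25, r(-0.125) = 1.71484375, r(0.25) = 2.40625, r(0.625) = 2.95703125, r(1) = 4.
T_8 = (Δu/2)·[r(u_0) + 2r(u_1) + ... + 2r(u_{7}) + r(u_8)].
Sum = -10.8515625.

-10.8515625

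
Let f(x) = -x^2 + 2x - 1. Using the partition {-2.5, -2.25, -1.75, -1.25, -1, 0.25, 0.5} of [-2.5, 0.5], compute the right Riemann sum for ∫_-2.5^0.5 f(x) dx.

-10.71875

Subinterval widths: 0.25, 0.5, 0.5, 0.25, 1.25, 0.25.
Right endpoints: -2.25, -1.75, -1.25, -1, 0.25, 0.5.
f(-2.25) = -10.5625, f(-1.75) = -7.5625, f(-1.25) = -5.0625, f(-1) = -4, f(0.25) = -0.5625, f(0.5) = -0.25.
Sum = Σ Δx_i · f(x_i).
Sum = -10.71875.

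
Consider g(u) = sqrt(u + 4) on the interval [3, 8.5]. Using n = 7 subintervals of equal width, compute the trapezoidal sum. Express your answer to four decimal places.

17.1135

Δu = (8.5 − 3)/7 = 11/14.
g(3) ≈ 2.6458, g(53/14) ≈ 2.7903, g(32/7) ≈ 2.9277, g(75/14) ≈ 3.0589, g(43/7) ≈ 3.1848, g(97/14) ≈ 3.3058, g(54/7) ≈ 3.4226, g(8.5) ≈ 3.5355.
T_7 = (Δu/2)·[g(u_0) + 2g(u_1) + ... + 2g(u_{6}) + g(u_7)].
Sum ≈ 17.1135.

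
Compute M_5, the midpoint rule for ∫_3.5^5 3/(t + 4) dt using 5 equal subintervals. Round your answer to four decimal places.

0.5469

Δt = (5 − 3.5)/5 = 0.3.
Midpoints: 3.65, 3.95, 4.25, 4.55, 4.85.
f(3.65) = 20/51, f(3.95) = 20/53, f(4.25) = 4/11, f(4.55) = 20/57, f(4.85) = 20/59.
Sum = Δt · [f(3.65) + f(3.95) + f(4.25) + f(4.55) + f(4.85)].
Sum ≈ 0.5469.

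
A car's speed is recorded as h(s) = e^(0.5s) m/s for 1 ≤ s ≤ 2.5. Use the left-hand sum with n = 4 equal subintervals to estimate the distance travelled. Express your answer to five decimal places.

3.34872

Δs = (2.5 − 1)/4 = 0.375.
Left endpoints: 1, 1.375, 1.75, 2.125.
h(1) ≈ 1.64872, h(1.375) ≈ 1.98874, h(1.75) ≈ 2.39888, h(2.125) ≈ 2.89360.
Sum = Δs · [h(1) + h(1.375) + h(1.75) + h(2.125)].
Sum ≈ 3.34872.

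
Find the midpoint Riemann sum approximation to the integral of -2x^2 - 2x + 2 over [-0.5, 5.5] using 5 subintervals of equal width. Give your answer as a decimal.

-127.56

Δx = (5.5 − (-0.5))/5 = 1.2.
Midpoints: 0.1, 1.3, 2.5, 3.7, 4.9.
f(0.1) = 1.78, f(1.3) = -3.98, f(2.5) = -15.5, f(3.7) = -32.78, f(4.9) = -55.82.
Sum = Δx · [f(0.1) + f(1.3) + f(2.5) + f(3.7) + f(4.9)].
Sum = -127.56.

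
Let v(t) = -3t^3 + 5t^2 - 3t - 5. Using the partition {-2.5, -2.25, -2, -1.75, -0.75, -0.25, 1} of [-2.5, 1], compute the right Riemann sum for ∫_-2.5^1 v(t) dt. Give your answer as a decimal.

26.3515625

Subinterval widths: 0.25, 0.25, 0.25, 1, 0.5, 1.25.
Right endpoints: -2.25, -2, -1.75, -0.75, -0.25, 1.
v(-2.25) = 61.234375, v(-2) = 45, v(-1.75) = 31.640625, v(-0.75) = 1.328125, v(-0.25) = -3.890625, v(1) = -6.
Sum = Σ Δt_i · v(t_i).
Sum = 26.3515625.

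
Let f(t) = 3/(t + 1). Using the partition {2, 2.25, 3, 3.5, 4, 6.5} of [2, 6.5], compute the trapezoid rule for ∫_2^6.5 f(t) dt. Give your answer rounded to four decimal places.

2.7886

Subinterval widths: 0.25, 0.75, 0.5, 0.5, 2.5.
f(2) = 1, f(2.25) = 12/13, f(3) = 0.75, f(3.5) = 2/3, f(4) = 0.6, f(6.5) = 0.4.
On each subinterval the trapezoid contributes (Δt_i/2)·[f(t_{i-1}) + f(t_i)].
Sum ≈ 2.7886.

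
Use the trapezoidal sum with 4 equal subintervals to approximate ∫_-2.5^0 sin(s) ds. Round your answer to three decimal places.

-1.742

Δs = (0 − (-2.5))/4 = 0.625.
f(-2.5) ≈ -0.598, f(-1.875) ≈ -0.954, f(-1.25) ≈ -0.949, f(-0.625) ≈ -0.585, f(0) ≈ 0.000.
T_4 = (Δs/2)·[f(s_0) + 2f(s_1) + 2f(s_2) + 2f(s_3) + f(s_4)].
Sum ≈ -1.742.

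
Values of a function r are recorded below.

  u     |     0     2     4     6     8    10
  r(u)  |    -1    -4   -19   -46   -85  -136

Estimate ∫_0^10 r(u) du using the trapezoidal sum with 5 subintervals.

Δu = 2.
T_5 = (2/2)·[(-1) + 2·(-4) + 2·(-19) + 2·(-46) + 2·(-85) + (-136)] = -445.

-445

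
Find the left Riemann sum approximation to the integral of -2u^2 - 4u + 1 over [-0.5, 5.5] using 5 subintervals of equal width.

Δu = (5.5 − (-0.5))/5 = 1.2.
Left endpoints: -0.5, 0.7, 1.9, 3.1, 4.3.
f(-0.5) = 2.5, f(0.7) = -2.78, f(1.9) = -13.82, f(3.1) = -30.62, f(4.3) = -53.18.
Sum = Δu · [f(-0.5) + f(0.7) + f(1.9) + f(3.1) + f(4.3)].
Sum = -117.48.

-117.48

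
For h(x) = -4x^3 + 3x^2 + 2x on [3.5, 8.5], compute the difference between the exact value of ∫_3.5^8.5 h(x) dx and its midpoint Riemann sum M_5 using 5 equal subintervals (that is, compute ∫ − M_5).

-28.75

Exact integral: ∫_3.5^8.5 h(x) dx = -4438.75.
M_5 = -4410.
Error = -4438.75 − (-4410) = -28.75.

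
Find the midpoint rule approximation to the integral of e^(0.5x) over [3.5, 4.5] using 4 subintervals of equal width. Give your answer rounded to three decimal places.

7.461

Δx = (4.5 − 3.5)/4 = 0.25.
Midpoints: 3.625, 3.875, 4.125, 4.375.
f(3.625) ≈ 6.126, f(3.875) ≈ 6.941, f(4.125) ≈ 7.866, f(4.375) ≈ 8.913.
Sum = Δx · [f(3.625) + f(3.875) + f(4.125) + f(4.375)].
Sum ≈ 7.461.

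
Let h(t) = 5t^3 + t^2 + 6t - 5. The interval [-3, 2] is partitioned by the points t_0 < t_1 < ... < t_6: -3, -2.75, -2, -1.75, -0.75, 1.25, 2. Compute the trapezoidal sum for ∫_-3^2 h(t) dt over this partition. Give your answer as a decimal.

Subinterval widths: 0.25, 0.75, 0.25, 1, 2, 0.75.
h(-3) = -149, h(-2.75) = -117.921875, h(-2) = -53, h(-1.75) = -39.234375, h(-0.75) = -11.046875, h(1.25) = 13.828125, h(2) = 51.
On each subinterval the trapezoid contributes (Δt_i/2)·[h(t_{i-1}) + h(t_i)].
Sum = -107.0390625.

-107.0390625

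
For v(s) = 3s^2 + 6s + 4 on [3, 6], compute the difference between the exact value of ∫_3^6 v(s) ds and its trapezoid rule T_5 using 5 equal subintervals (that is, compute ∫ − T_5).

Exact integral: ∫_3^6 v(s) ds = 282.
T_5 = 282.54.
Error = 282 − 282.54 = -0.54.

-0.54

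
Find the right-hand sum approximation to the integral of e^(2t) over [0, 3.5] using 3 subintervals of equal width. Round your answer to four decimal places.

1415.5028

Δt = (3.5 − 0)/3 = 7/6.
Right endpoints: 7/6, 7/3, 3.5.
f(7/6) ≈ 10.3123, f(7/3) ≈ 106.3427, f(3.5) ≈ 1096.6332.
Sum = Δt · [f(7/6) + f(7/3) + f(3.5)].
Sum ≈ 1415.5028.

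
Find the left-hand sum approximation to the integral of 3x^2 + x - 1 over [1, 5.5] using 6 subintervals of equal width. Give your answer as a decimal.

Δx = (5.5 − 1)/6 = 0.75.
Left endpoints: 1, 1.75, 2.5, 3.25, 4, 4.75.
f(1) = 3, f(1.75) = 9.9375, f(2.5) = 20.25, f(3.25) = 33.9375, f(4) = 51, f(4.75) = 71.4375.
Sum = Δx · [f(1) + f(1.75) + f(2.5) + ...].
Sum = 142.171875.

142.171875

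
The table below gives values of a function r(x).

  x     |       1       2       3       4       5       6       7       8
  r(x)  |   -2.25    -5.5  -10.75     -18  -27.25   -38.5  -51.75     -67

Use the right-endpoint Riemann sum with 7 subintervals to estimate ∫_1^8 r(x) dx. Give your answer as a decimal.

Δx = 1.
Sum = 1·[(-5.5) + (-10.75) + (-18) + (-27.25) + (-38.5) + (-51.75) + (-67)] = -218.75.

-218.75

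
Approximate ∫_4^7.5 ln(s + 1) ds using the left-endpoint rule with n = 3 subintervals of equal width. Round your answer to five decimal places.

6.32453

Δs = (7.5 − 4)/3 = 7/6.
Left endpoints: 4, 31/6, 19/3.
f(4) ≈ 1.60944, f(31/6) ≈ 1.81916, f(19/3) ≈ 1.99243.
Sum = Δs · [f(4) + f(31/6) + f(19/3)].
Sum ≈ 6.32453.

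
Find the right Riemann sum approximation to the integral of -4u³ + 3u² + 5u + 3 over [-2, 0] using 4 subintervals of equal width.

12.75

Δu = (0 − (-2))/4 = 0.5.
Right endpoints: -1.5, -1, -0.5, 0.
f(-1.5) = 15.75, f(-1) = 5, f(-0.5) = 1.75, f(0) = 3.
Sum = Δu · [f(-1.5) + f(-1) + f(-0.5) + f(0)].
Sum = 12.75.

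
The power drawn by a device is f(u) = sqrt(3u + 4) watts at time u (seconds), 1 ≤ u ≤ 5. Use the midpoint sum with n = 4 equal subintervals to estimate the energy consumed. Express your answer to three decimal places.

14.298

Δu = (5 − 1)/4 = 1.
Midpoints: 1.5, 2.5, 3.5, 4.5.
f(1.5) ≈ 2.915, f(2.5) ≈ 3.391, f(3.5) ≈ 3.808, f(4.5) ≈ 4.183.
Sum = Δu · [f(1.5) + f(2.5) + f(3.5) + f(4.5)].
Sum ≈ 14.298.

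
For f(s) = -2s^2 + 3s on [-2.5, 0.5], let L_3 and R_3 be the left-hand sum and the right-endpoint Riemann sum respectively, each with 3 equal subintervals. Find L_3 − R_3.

-21

L_3 = -31.
R_3 = -10.
L_3 − R_3 = -21.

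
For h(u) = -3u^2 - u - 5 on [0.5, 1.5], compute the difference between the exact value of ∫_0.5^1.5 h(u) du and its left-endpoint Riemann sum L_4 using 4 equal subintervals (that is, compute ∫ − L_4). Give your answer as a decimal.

-0.84375

Exact integral: ∫_0.5^1.5 h(u) du = -9.25.
L_4 = -8.40625.
Error = -9.25 − (-8.40625) = -0.84375.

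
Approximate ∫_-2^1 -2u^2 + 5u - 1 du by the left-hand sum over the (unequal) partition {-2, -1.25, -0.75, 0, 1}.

Subinterval widths: 0.75, 0.5, 0.75, 1.
Left endpoints: -2, -1.25, -0.75, 0.
f(-2) = -19, f(-1.25) = -10.375, f(-0.75) = -5.875, f(0) = -1.
Sum = Σ Δu_i · f(u_i).
Sum = -24.84375.

-24.84375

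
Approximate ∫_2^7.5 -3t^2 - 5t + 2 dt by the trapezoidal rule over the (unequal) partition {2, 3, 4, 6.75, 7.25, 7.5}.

Subinterval widths: 1, 1, 2.75, 0.5, 0.25.
f(2) = -20, f(3) = -40, f(4) = -66, f(6.75) = -168.4375, f(7.25) = -191.9375, f(7.5) = -204.25.
On each subinterval the trapezoid contributes (Δt_i/2)·[f(t_{i-1}) + f(t_i)].
Sum = -544.96875.

-544.96875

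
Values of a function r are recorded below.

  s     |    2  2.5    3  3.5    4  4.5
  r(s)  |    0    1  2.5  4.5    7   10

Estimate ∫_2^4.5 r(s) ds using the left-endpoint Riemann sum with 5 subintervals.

7.5

Δs = 0.5.
Sum = 0.5·[0 + 1 + 2.5 + 4.5 + 7] = 7.5.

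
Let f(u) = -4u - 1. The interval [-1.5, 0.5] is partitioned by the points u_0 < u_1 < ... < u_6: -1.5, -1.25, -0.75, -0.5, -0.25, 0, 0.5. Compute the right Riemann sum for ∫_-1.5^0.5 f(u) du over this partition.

Subinterval widths: 0.25, 0.5, 0.25, 0.25, 0.25, 0.5.
Right endpoints: -1.25, -0.75, -0.5, -0.25, 0, 0.5.
f(-1.25) = 4, f(-0.75) = 2, f(-0.5) = 1, f(-0.25) = 0, f(0) = -1, f(0.5) = -3.
Sum = Σ Δu_i · f(u_i).
Sum = 0.5.

0.5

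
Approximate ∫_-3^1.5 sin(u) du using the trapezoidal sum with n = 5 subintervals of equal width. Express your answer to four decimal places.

-0.9881

Δu = (1.5 − (-3))/5 = 0.9.
f(-3) ≈ -0.1411, f(-2.1) ≈ -0.8632, f(-1.2) ≈ -0.9320, f(-0.3) ≈ -0.2955, f(0.6) ≈ 0.5646, f(1.5) ≈ 0.9975.
T_5 = (Δu/2)·[f(u_0) + 2f(u_1) + ... + 2f(u_{4}) + f(u_5)].
Sum ≈ -0.9881.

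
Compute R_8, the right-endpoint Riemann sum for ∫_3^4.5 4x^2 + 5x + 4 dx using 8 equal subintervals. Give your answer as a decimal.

124.58203125

Δx = (4.5 − 3)/8 = 0.1875.
Right endpoints: 3.1875, 3.375, 3.5625, 3.75, 3.9375, 4.125, 4.3125, 4.5.
f(3.1875) = 60.578125, f(3.375) = 66.4375, f(3.5625) = 72.578125, f(3.75) = 79, f(3.9375) = 85.703125, f(4.125) = 92.6875, f(4.3125) = 99.953125, f(4.5) = 107.5.
Sum = Δx · [f(3.1875) + f(3.375) + f(3.5625) + ...].
Sum = 124.58203125.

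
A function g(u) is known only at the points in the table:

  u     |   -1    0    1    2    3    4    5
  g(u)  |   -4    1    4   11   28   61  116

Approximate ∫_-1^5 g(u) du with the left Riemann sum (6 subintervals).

101

Δu = 1.
Sum = 1·[(-4) + 1 + 4 + 11 + 28 + 61] = 101.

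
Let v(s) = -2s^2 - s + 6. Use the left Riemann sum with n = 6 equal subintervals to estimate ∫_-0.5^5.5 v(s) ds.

Δs = (5.5 − (-0.5))/6 = 1.
Left endpoints: -0.5, 0.5, 1.5, 2.5, 3.5, 4.5.
v(-0.5) = 6, v(0.5) = 5, v(1.5) = 0, v(2.5) = -9, v(3.5) = -22, v(4.5) = -39.
Sum = Δs · [v(-0.5) + v(0.5) + v(1.5) + ...].
Sum = -59.

-59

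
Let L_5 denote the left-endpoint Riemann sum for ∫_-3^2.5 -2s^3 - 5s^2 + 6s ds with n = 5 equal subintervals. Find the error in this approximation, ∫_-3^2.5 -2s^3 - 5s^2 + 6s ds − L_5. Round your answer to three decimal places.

Exact integral: ∫_-3^2.5 f(s) ds ≈ -58.32292.
L_5 = -41.03.
Error ≈ -58.32292 − (-41.03) ≈ -17.293.

-17.293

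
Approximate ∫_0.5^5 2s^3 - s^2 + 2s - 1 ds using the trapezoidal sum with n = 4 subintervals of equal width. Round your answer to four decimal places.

Δs = (5 − 0.5)/4 = 1.125.
f(0.5) = 0, f(1.625) = 8.19140625, f(2.75) = 38.53125, f(3.875) = 108.10546875, f(5) = 234.
T_4 = (Δs/2)·[f(s_0) + 2f(s_1) + 2f(s_2) + 2f(s_3) + f(s_4)].
Sum ≈ 305.8066.

305.8066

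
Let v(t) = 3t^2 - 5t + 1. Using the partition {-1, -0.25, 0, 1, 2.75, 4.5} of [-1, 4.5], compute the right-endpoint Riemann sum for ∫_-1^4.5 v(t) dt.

87.15625

Subinterval widths: 0.75, 0.25, 1, 1.75, 1.75.
Right endpoints: -0.25, 0, 1, 2.75, 4.5.
v(-0.25) = 2.4375, v(0) = 1, v(1) = -1, v(2.75) = 9.9375, v(4.5) = 39.25.
Sum = Σ Δt_i · v(t_i).
Sum = 87.15625.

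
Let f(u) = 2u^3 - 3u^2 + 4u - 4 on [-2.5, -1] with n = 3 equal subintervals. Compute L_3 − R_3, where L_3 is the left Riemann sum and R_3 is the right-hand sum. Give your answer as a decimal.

L_3 = -63.75.
R_3 = -38.25.
L_3 − R_3 = -25.5.

-25.5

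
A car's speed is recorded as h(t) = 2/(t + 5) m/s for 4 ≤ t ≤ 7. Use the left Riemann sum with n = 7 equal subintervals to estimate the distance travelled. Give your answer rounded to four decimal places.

Δt = (7 − 4)/7 = 3/7.
Left endpoints: 4, 31/7, 34/7, 37/7, 40/7, 43/7, 46/7.
h(4) = 2/9, h(31/7) = 7/33, h(34/7) = 14/69, h(37/7) = 7/36, h(40/7) = 14/75, h(43/7) = 7/39, h(46/7) = 14/81.
Sum = Δt · [h(4) + h(31/7) + h(34/7) + ...].
Sum ≈ 0.5874.

0.5874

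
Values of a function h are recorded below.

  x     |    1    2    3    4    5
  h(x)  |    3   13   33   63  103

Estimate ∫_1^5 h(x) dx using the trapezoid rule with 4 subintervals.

162

Δx = 1.
T_4 = (1/2)·[3 + 2·13 + 2·33 + 2·63 + 103] = 162.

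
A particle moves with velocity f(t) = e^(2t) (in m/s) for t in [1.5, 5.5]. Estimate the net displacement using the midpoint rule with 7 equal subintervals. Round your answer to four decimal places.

Δt = (5.5 − 1.5)/7 = 4/7.
Midpoints: 25/14, 33/14, 41/14, 3.5, 57/14, 65/14, 73/14.
f(25/14) ≈ 35.5674, f(33/14) ≈ 111.5291, f(41/14) ≈ 349.7235, f(3.5) ≈ 1096.6332, f(57/14) ≈ 3438.7288, f(65/14) ≈ 10782.8726, f(73/14) ≈ 33812.0129.
Sum = Δt · [f(25/14) + f(33/14) + f(41/14) + ...].
Sum ≈ 28358.3242.

28358.3242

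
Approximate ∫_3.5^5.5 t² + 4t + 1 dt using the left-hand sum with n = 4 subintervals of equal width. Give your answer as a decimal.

72.75

Δt = (5.5 − 3.5)/4 = 0.5.
Left endpoints: 3.5, 4, 4.5, 5.
f(3.5) = 27.25, f(4) = 33, f(4.5) = 39.25, f(5) = 46.
Sum = Δt · [f(3.5) + f(4) + f(4.5) + f(5)].
Sum = 72.75.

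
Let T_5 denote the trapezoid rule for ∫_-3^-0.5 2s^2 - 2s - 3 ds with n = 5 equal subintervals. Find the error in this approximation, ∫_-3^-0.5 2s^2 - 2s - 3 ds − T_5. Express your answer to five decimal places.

Exact integral: ∫_-3^-0.5 f(s) ds ≈ 19.1666667.
T_5 = 19.375.
Error ≈ 19.1666667 − 19.375 ≈ -0.20833.

-0.20833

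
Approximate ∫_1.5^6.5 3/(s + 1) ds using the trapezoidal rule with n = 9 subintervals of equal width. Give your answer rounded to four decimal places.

3.3068

Δs = (6.5 − 1.5)/9 = 5/9.
f(1.5) = 1.2, f(37/18) = 54/55, f(47/18) = 54/65, f(19/6) = 0.72, f(67/18) = 54/85, f(77/18) = 54/95, f(29/6) = 18/35, f(97/18) = 54/115, f(107/18) = 0.432, f(6.5) = 0.4.
T_9 = (Δs/2)·[f(s_0) + 2f(s_1) + ... + 2f(s_{8}) + f(s_9)].
Sum ≈ 3.3068.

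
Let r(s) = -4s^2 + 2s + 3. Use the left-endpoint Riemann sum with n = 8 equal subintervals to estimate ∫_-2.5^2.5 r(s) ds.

-31.09375

Δs = (2.5 − (-2.5))/8 = 0.625.
Left endpoints: -2.5, -1.875, -1.25, -0.625, 0, 0.625, 1.25, 1.875.
r(-2.5) = -27, r(-1.875) = -14.8125, r(-1.25) = -5.75, r(-0.625) = 0.1875, r(0) = 3, r(0.625) = 2.6875, r(1.25) = -0.75, r(1.875) = -7.3125.
Sum = Δs · [r(-2.5) + r(-1.875) + r(-1.25) + ...].
Sum = -31.09375.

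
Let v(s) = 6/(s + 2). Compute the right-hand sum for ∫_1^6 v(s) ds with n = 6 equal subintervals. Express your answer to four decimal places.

5.3970

Δs = (6 − 1)/6 = 5/6.
Right endpoints: 11/6, 8/3, 3.5, 13/3, 31/6, 6.
v(11/6) = 36/23, v(8/3) = 9/7, v(3.5) = 12/11, v(13/3) = 18/19, v(31/6) = 36/43, v(6) = 0.75.
Sum = Δs · [v(11/6) + v(8/3) + v(3.5) + ...].
Sum ≈ 5.3970.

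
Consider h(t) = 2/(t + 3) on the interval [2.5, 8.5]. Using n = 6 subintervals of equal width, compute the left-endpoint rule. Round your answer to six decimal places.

Δt = (8.5 − 2.5)/6 = 1.
Left endpoints: 2.5, 3.5, 4.5, 5.5, 6.5, 7.5.
h(2.5) = 4/11, h(3.5) = 4/13, h(4.5) = 4/15, h(5.5) = 4/17, h(6.5) = 4/19, h(7.5) = 4/21.
Sum = Δt · [h(2.5) + h(3.5) + h(4.5) + ...].
Sum ≈ 1.574292.

1.574292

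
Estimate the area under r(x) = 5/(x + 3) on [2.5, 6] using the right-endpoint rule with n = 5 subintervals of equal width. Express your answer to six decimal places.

2.342864

Δx = (6 − 2.5)/5 = 0.7.
Right endpoints: 3.2, 3.9, 4.6, 5.3, 6.
r(3.2) = 25/31, r(3.9) = 50/69, r(4.6) = 25/38, r(5.3) = 50/83, r(6) = 5/9.
Sum = Δx · [r(3.2) + r(3.9) + r(4.6) + r(5.3) + r(6)].
Sum ≈ 2.342864.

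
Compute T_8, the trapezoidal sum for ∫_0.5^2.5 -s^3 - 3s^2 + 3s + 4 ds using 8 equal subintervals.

Δs = (2.5 − 0.5)/8 = 0.25.
f(0.5) = 4.625, f(0.75) = 4.140625, f(1) = 3, f(1.25) = 1.109375, f(1.5) = -1.625, f(1.75) = -5.296875, f(2) = -10, f(2.25) = -15.828125, f(2.5) = -22.875.
T_8 = (Δs/2)·[f(s_0) + 2f(s_1) + ... + 2f(s_{7}) + f(s_8)].
Sum = -8.40625.

-8.40625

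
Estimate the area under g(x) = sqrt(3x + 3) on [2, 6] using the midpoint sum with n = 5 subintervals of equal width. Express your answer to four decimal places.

Δx = (6 − 2)/5 = 0.8.
Midpoints: 2.4, 3.2, 4, 4.8, 5.6.
g(2.4) ≈ 3.1937, g(3.2) ≈ 3.5496, g(4) ≈ 3.8730, g(4.8) ≈ 4.1713, g(5.6) ≈ 4.4497.
Sum = Δx · [g(2.4) + g(3.2) + g(4) + g(4.8) + g(5.6)].
Sum ≈ 15.3899.

15.3899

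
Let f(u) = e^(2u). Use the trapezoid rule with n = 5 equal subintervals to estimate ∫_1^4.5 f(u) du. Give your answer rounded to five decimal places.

Δu = (4.5 − 1)/5 = 0.7.
f(1) ≈ 7.38906, f(1.7) ≈ 29.96410, f(2.4) ≈ 121.51042, f(3.1) ≈ 492.74904, f(3.8) ≈ 1998.19590, f(4.5) ≈ 8103.08393.
T_5 = (Δu/2)·[f(u_0) + 2f(u_1) + ... + 2f(u_{4}) + f(u_5)].
Sum ≈ 4688.35916.

4688.35916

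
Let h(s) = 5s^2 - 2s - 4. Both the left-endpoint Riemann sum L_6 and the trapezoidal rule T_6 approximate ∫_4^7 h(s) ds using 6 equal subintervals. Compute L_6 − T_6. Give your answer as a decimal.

-39.75

L_6 = 380.875.
T_6 = 420.625.
L_6 − T_6 = -39.75.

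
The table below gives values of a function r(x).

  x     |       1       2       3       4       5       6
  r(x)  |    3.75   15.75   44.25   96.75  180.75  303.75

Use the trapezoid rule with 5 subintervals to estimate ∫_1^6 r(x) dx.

491.25

Δx = 1.
T_5 = (1/2)·[3.75 + 2·15.75 + 2·44.25 + 2·96.75 + 2·180.75 + 303.75] = 491.25.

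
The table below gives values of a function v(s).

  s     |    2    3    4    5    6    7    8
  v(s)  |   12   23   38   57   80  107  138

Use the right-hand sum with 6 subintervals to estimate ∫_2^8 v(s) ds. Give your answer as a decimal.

Δs = 1.
Sum = 1·[23 + 38 + 57 + 80 + 107 + 138] = 443.

443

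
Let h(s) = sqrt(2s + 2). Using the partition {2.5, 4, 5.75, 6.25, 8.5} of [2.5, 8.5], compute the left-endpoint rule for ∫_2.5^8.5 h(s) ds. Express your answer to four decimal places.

Subinterval widths: 1.5, 1.75, 0.5, 2.25.
Left endpoints: 2.5, 4, 5.75, 6.25.
h(2.5) ≈ 2.6458, h(4) ≈ 3.1623, h(5.75) ≈ 3.6742, h(6.25) ≈ 3.8079.
Sum = Σ Δs_i · h(s_i).
Sum ≈ 19.9075.

19.9075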